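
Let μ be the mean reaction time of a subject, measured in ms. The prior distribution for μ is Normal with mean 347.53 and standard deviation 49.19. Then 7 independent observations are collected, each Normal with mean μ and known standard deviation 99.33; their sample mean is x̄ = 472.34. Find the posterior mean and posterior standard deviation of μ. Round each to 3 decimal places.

Posterior mean ≈ 426.398; posterior SD ≈ 29.844

With known σ, the Normal prior is conjugate. Weight on the data is w = (n/σ²)/(n/σ² + 1/τ₀²) = 0.00070948/(0.00070948+0.00041328) = 0.63190.
Posterior mean = w·x̄ + (1−w)·μ₀ = 0.63190·472.34 + 0.36810·347.53 = 426.398. Posterior variance = 1/(0.00070948+0.00041328) = 890.665, so SD = 29.844.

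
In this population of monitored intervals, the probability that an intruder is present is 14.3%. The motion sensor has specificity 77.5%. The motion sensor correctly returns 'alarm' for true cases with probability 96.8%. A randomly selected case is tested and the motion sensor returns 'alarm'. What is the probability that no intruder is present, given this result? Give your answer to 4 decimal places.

Write H for 'an intruder is present'. Prior odds H:¬H = 0.143/0.857 = 0.16686. For the 'alarm' outcome, the likelihood ratio is 0.968/0.225 = 4.3022.
Posterior odds = 0.16686 × 4.3022 = 0.71787, so P(H|E) = 0.71787/(1+0.71787) = 0.4179. Then P(¬H|E) = 1 − 0.4179 = 0.5821.

P(¬H | E) ≈ 0.5821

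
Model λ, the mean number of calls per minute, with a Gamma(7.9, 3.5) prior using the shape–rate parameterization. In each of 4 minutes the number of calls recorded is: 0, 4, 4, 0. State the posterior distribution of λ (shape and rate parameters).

Total count ∑xᵢ = 8 over n = 4 minutes.
Gamma is conjugate to the Poisson likelihood: posterior is Gamma(shape = 7.9+8 = 15.9, rate = 3.5+4 = 7.5).

Posterior: Gamma(shape=15.9, rate=7.5)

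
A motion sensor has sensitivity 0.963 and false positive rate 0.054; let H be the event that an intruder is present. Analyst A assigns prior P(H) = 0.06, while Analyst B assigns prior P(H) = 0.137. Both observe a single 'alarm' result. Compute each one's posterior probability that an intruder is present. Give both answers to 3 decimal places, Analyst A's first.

Analyst A: 0.532; Analyst B: 0.739

The likelihood ratio for an 'alarm' result is 0.963/0.054 = 17.833.
Analyst A: prior odds 0.06/0.94 = 0.063830; posterior odds 1.1383; posterior probability 0.532.
Analyst B: prior odds 0.137/0.863 = 0.15875; posterior odds 2.8310; posterior probability 0.739.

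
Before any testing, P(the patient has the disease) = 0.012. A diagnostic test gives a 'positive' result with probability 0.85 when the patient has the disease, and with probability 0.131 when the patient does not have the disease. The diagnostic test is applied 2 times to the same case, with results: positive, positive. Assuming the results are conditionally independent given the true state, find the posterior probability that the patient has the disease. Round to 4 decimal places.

Posterior P(H) ≈ 0.3383

With H the event that the patient has the disease, the joint likelihood of the observed sequence is P(data|H) = 0.85·0.85 = 0.72250 and P(data|¬H) = 0.131·0.131 = 0.017161.
Bayes: P(H|data) = 0.012·0.72250 / (0.012·0.72250 + 0.988·0.017161) = 0.0086700/0.025625 = 0.3383.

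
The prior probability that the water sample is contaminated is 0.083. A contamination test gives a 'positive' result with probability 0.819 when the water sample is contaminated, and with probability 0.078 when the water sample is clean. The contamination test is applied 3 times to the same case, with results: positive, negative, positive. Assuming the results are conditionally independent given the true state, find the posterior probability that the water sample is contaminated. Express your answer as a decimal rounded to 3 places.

Let H be the event that the water sample is contaminated; start with P(H) = 0.083. P('positive'|H) = 0.819, P('positive'|¬H) = 0.078.
Update on result 1 ('positive'): P(H) ← 0.819·0.0830 / (0.819·0.0830 + 0.078·0.9170) = 0.067977/0.13950 = 0.4873.
Update on result 2 ('negative'): P(H) ← 0.181·0.4873 / (0.181·0.4873 + 0.922·0.5127) = 0.088198/0.56093 = 0.1572.
Update on result 3 ('positive'): P(H) ← 0.819·0.1572 / (0.819·0.1572 + 0.078·0.8428) = 0.12878/0.19451 = 0.6620.

Posterior P(H) ≈ 0.662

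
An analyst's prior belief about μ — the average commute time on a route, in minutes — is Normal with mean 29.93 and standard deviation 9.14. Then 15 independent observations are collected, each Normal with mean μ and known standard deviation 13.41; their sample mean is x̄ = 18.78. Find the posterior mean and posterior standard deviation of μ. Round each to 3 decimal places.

Posterior mean ≈ 20.179; posterior SD ≈ 3.238

Prior precision 1/τ₀² = 1/9.14² = 0.0119704; data precision n/σ² = 15/13.41² = 0.0834130.
Posterior precision = 0.0119704 + 0.0834130 = 0.0953834, giving posterior SD = 1/√0.0953834 = 3.238.
Posterior mean = (0.0119704·29.93 + 0.0834130·18.78) / 0.0953834 = 20.179.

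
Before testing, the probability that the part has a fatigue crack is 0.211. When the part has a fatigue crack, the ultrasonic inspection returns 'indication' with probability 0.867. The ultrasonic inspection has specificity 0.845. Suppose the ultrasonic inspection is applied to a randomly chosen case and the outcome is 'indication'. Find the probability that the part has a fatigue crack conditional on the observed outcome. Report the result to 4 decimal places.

P(H | E) ≈ 0.5993

Write H for 'the part has a fatigue crack'. Prior odds H:¬H = 0.211/0.789 = 0.26743. For the 'indication' outcome, the likelihood ratio is 0.867/0.155 = 5.5935.
Posterior odds = 0.26743 × 5.5935 = 1.4959, so P(H|E) = 1.4959/(1+1.4959) = 0.5993.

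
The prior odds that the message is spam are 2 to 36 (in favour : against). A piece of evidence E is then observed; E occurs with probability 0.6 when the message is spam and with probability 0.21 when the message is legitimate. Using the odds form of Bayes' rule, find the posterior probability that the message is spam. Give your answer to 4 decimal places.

Posterior probability ≈ 0.1370

Prior odds = 2/36 = 0.055556.
Likelihood ratio for E = 0.6/0.21 = 2.8571.
Posterior odds = prior odds × LR = 0.15873.
Posterior probability = odds/(1+odds) = 0.15873/1.1587 = 0.1370.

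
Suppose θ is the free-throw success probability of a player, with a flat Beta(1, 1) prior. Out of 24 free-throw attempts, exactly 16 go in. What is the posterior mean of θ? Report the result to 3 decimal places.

Observing 16 successes and 8 failures updates Beta(1, 1) by adding the success and failure counts to the two shape parameters: α = 1+16 = 17, β = 1+8 = 9.
Posterior mean = α/(α+β) = 17/26 = 0.654.

Posterior mean ≈ 0.654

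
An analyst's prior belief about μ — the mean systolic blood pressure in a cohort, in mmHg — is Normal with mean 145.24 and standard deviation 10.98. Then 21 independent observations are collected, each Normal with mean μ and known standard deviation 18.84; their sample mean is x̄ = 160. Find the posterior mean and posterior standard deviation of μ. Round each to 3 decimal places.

Posterior mean ≈ 158.185; posterior SD ≈ 3.850

With known σ, the Normal prior is conjugate. Weight on the data is w = (n/σ²)/(n/σ² + 1/τ₀²) = 0.0591640/(0.0591640+0.00829460) = 0.87704.
Posterior mean = w·x̄ + (1−w)·μ₀ = 0.87704·160 + 0.12296·145.24 = 158.185. Posterior variance = 1/(0.0591640+0.00829460) = 14.8239, so SD = 3.850.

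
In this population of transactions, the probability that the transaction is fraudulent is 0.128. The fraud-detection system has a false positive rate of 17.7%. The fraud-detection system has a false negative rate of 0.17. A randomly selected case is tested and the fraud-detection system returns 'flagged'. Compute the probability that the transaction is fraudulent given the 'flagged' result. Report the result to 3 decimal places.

Let H be the event that the transaction is fraudulent. P(H) = 0.128, so P(¬H) = 0.872. With E the 'flagged' result, P(E|H) = 0.83 and P(E|¬H) = 0.177.
P(E) = 0.83·0.128 + 0.177·0.872 = 0.10624 + 0.15434 = 0.26058.
By Bayes' theorem, P(H|E) = 0.10624 / 0.26058 = 0.408.

P(H | E) ≈ 0.408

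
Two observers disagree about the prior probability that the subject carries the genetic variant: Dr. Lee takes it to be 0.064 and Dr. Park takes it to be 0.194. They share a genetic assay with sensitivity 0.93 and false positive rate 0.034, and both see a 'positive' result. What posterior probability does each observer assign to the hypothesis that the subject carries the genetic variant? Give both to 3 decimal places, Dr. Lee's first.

Dr. Lee: 0.652; Dr. Park: 0.868

The likelihood ratio for a 'positive' result is 0.93/0.034 = 27.353.
Dr. Lee: prior odds 0.064/0.936 = 0.068376; posterior odds 1.8703; posterior probability 0.652.
Dr. Park: prior odds 0.194/0.806 = 0.24069; posterior odds 6.5837; posterior probability 0.868.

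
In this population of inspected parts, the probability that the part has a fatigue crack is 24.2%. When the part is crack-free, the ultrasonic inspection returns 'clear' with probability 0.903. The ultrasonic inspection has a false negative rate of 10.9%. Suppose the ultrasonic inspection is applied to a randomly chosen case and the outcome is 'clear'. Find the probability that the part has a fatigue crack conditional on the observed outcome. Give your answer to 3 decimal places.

P(H | E) ≈ 0.037

Let H be the event that the part has a fatigue crack. P(H) = 0.242, so P(¬H) = 0.758. With E the 'clear' result, P(E|H) = 0.109 and P(E|¬H) = 0.903.
P(E) = 0.109·0.242 + 0.903·0.758 = 0.026378 + 0.68447 = 0.71085.
By Bayes' theorem, P(H|E) = 0.026378 / 0.71085 = 0.037.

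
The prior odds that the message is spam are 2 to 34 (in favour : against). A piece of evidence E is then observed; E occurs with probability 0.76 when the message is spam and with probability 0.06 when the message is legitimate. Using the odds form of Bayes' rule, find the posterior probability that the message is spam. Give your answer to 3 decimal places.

Prior odds = 2/34 = 0.058824. In log-odds, ln(0.058824) = -2.8332.
Add log likelihood ratio: ln(12.667) = 2.5390.
Posterior log-odds = -0.29424, so posterior odds = exp(-0.29424) = 0.74510. Converting, P(H|E) = 0.74510/1.7451 = 0.427.

Posterior probability ≈ 0.427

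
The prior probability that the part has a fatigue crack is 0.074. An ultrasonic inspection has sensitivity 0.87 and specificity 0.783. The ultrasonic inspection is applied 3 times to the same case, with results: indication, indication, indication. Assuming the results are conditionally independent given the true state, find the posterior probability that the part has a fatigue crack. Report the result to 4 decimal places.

Posterior P(H) ≈ 0.8374

With H the event that the part has a fatigue crack, the joint likelihood of the observed sequence is P(data|H) = 0.87·0.87·0.87 = 0.65850 and P(data|¬H) = 0.217·0.217·0.217 = 0.010218.
Bayes: P(H|data) = 0.074·0.65850 / (0.074·0.65850 + 0.926·0.010218) = 0.048729/0.058191 = 0.8374.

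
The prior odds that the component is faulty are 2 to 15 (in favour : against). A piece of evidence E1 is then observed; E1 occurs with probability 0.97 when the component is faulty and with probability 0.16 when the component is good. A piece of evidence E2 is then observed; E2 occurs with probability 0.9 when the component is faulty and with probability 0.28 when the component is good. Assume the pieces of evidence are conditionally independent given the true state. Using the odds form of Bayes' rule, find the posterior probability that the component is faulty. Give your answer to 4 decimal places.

Posterior probability ≈ 0.7221

Prior odds = 2/15 = 0.13333. In log-odds, ln(0.13333) = -2.0149.
Add log likelihood ratios: ln(6.0625) + ln(3.2143) = 2.9697.
Posterior log-odds = 0.95482, so posterior odds = exp(0.95482) = 2.5982. Converting, P(H|E) = 2.5982/3.5982 = 0.7221.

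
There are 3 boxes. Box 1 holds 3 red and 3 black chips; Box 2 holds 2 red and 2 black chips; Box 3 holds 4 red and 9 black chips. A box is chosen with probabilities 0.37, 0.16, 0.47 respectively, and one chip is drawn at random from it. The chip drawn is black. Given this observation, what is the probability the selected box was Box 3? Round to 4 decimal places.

Tabulate prior·likelihood by source: [1] prior 0.37, lik 0.5, product 0.1850; [2] prior 0.16, lik 0.5, product 0.08000; [3] prior 0.47, lik 0.6923, product 0.3254.
Normalizing constant = 0.59038; the posterior for Box 3 is its product over the sum, 0.3254/0.59038 = 0.5511.

Posterior probability ≈ 0.5511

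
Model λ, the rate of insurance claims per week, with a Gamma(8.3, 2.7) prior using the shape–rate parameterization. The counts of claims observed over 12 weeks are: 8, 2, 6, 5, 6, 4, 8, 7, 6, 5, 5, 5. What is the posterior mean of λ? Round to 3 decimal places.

The Poisson likelihood adds the total count to the shape and the number of exposure periods to the rate. Here ∑xᵢ = 67 and n = 12, so shape 8.3→75.3 and rate 2.7→14.7.
E[λ | data] = 75.3/14.7 = 5.122.

Posterior mean ≈ 5.122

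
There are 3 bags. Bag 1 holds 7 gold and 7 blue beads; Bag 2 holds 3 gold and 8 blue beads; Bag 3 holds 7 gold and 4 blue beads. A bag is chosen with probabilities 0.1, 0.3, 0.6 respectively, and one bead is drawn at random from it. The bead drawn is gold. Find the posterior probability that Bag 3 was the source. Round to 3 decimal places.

Posterior probability ≈ 0.743

P(gold|Bag 1) = 0.5; P(gold|Bag 2) = 0.2727; P(gold|Bag 3) = 0.6364.
Prior × likelihood for each source: 0.1·0.5=0.05000, 0.3·0.2727=0.08182, 0.6·0.6364=0.3818. Summing gives P(gold) = 0.51364.
P(Bag 3 | gold) = 0.3818 / 0.51364 = 0.743.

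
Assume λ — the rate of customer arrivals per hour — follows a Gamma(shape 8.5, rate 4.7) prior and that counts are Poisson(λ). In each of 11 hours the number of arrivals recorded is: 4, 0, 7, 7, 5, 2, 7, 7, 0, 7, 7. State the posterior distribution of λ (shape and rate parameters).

Posterior: Gamma(shape=61.5, rate=15.7)

The Poisson likelihood adds the total count to the shape and the number of exposure periods to the rate. Here ∑xᵢ = 53 and n = 11, so shape 8.5→61.5 and rate 4.7→15.7.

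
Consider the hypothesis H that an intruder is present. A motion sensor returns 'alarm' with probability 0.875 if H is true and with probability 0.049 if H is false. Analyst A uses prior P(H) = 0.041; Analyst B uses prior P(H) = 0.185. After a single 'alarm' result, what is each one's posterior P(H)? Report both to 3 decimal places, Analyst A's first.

P('+'|H) = 0.875, P('+'|¬H) = 0.049.
Analyst A: numerator 0.875·0.041 = 0.035875; evidence = 0.035875+0.049·0.959 = 0.082866; posterior = 0.433.
Analyst B: numerator 0.875·0.185 = 0.16187; evidence = 0.16187+0.049·0.815 = 0.20181; posterior = 0.802.

Analyst A: 0.433; Analyst B: 0.802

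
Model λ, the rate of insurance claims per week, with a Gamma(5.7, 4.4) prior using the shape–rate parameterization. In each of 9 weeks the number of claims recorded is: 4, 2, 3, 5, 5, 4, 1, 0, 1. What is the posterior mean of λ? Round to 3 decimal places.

The Poisson likelihood adds the total count to the shape and the number of exposure periods to the rate. Here ∑xᵢ = 25 and n = 9, so shape 5.7→30.7 and rate 4.4→13.4.
E[λ | data] = 30.7/13.4 = 2.291.

Posterior mean ≈ 2.291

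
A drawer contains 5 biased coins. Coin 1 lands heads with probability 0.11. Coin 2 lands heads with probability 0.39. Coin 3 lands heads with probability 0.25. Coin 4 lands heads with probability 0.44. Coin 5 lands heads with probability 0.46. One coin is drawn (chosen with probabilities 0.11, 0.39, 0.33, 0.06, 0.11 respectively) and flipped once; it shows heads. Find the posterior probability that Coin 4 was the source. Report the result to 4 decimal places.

P(heads|C1) = 0.11; P(heads|C2) = 0.39; P(heads|C3) = 0.25; P(heads|C4) = 0.44; P(heads|C5) = 0.46.
Prior × likelihood for each source: 0.11·0.11=0.01210, 0.39·0.39=0.1521, 0.33·0.25=0.08250, 0.06·0.44=0.02640, 0.11·0.46=0.05060. Summing gives P(heads) = 0.32370.
P(Coin 4 | heads) = 0.02640 / 0.32370 = 0.0816.

Posterior probability ≈ 0.0816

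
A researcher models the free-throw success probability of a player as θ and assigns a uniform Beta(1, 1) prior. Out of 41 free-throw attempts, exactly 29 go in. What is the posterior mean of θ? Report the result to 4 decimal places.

Observing 29 successes and 12 failures updates Beta(1, 1) by adding the success and failure counts to the two shape parameters: α = 1+29 = 30, β = 1+12 = 13.
Posterior mean = α/(α+β) = 30/43 = 0.6977.

Posterior mean ≈ 0.6977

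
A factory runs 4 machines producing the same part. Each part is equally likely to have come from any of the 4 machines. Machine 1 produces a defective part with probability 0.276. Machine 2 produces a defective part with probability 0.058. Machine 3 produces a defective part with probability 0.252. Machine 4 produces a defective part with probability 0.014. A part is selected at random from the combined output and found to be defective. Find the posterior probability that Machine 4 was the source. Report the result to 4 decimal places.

Posterior probability ≈ 0.0233

P(defective|M1) = 0.276; P(defective|M2) = 0.058; P(defective|M3) = 0.252; P(defective|M4) = 0.014.
Prior × likelihood for each source: 0.25·0.276=0.06900, 0.25·0.058=0.01450, 0.25·0.252=0.06300, 0.25·0.014=0.003500. Summing gives P(defective) = 0.15000.
P(Machine 4 | defective) = 0.003500 / 0.15000 = 0.0233.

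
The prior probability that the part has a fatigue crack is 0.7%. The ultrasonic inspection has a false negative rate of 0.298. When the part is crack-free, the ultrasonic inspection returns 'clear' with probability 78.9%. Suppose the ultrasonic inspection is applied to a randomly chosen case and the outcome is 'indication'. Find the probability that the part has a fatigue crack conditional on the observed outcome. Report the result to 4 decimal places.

Write H for 'the part has a fatigue crack'. Prior odds H:¬H = 0.007/0.993 = 0.0070493. For the 'indication' outcome, the likelihood ratio is 0.702/0.211 = 3.3270.
Posterior odds = 0.0070493 × 3.3270 = 0.023453, so P(H|E) = 0.023453/(1+0.023453) = 0.0229.

P(H | E) ≈ 0.0229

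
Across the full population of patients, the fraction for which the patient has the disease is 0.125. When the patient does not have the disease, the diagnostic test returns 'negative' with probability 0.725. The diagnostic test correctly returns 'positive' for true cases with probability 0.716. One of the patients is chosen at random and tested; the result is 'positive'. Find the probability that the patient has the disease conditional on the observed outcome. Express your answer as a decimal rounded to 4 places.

P(H | E) ≈ 0.2711

Let H be the event that the patient has the disease. P(H) = 0.125, so P(¬H) = 0.875. With E the 'positive' result, P(E|H) = 0.716 and P(E|¬H) = 0.275.
P(E) = 0.716·0.125 + 0.275·0.875 = 0.089500 + 0.24063 = 0.33013.
By Bayes' theorem, P(H|E) = 0.089500 / 0.33013 = 0.2711.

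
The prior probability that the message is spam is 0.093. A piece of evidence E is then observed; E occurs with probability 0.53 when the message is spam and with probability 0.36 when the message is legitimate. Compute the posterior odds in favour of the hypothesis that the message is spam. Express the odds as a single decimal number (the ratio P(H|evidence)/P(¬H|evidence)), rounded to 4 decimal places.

Prior odds = 0.093/(1−0.093) = 0.10254.
Likelihood ratio for E = 0.53/0.36 = 1.4722.
Posterior odds = prior odds × LR = 0.15096.

Posterior odds ≈ 0.1510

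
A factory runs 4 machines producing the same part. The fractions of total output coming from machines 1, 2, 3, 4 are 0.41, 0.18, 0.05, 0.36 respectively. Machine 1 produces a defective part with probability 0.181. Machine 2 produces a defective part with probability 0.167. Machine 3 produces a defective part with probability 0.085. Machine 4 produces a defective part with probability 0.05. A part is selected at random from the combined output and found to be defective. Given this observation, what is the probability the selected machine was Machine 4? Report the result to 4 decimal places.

Posterior probability ≈ 0.1423

Tabulate prior·likelihood by source: [1] prior 0.41, lik 0.181, product 0.07421; [2] prior 0.18, lik 0.167, product 0.03006; [3] prior 0.05, lik 0.085, product 0.004250; [4] prior 0.36, lik 0.05, product 0.01800.
Normalizing constant = 0.12652; the posterior for Machine 4 is its product over the sum, 0.01800/0.12652 = 0.1423.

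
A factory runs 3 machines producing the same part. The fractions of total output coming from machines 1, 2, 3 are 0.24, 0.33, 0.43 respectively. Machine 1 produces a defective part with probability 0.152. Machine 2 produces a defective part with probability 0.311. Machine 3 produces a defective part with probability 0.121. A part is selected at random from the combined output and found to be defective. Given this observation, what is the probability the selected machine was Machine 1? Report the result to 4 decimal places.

Posterior probability ≈ 0.1909

P(defective|M1) = 0.152; P(defective|M2) = 0.311; P(defective|M3) = 0.121.
Prior × likelihood for each source: 0.24·0.152=0.03648, 0.33·0.311=0.1026, 0.43·0.121=0.05203. Summing gives P(defective) = 0.19114.
P(Machine 1 | defective) = 0.03648 / 0.19114 = 0.1909.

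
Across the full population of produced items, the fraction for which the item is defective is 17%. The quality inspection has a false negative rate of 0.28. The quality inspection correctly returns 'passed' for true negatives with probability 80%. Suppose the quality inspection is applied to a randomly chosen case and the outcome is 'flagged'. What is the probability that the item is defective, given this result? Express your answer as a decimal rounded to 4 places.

Let H be the event that the item is defective. P(H) = 0.17, so P(¬H) = 0.83. With E the 'flagged' result, P(E|H) = 0.72 and P(E|¬H) = 0.2.
P(E) = 0.72·0.17 + 0.2·0.83 = 0.12240 + 0.16600 = 0.28840.
By Bayes' theorem, P(H|E) = 0.12240 / 0.28840 = 0.4244.

P(H | E) ≈ 0.4244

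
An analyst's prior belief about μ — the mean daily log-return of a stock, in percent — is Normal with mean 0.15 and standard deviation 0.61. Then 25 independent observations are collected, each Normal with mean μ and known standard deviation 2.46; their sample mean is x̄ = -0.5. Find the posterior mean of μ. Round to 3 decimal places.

Posterior mean ≈ -0.244

Prior precision 1/τ₀² = 1/0.61² = 2.68745; data precision n/σ² = 25/2.46² = 4.13114.
Posterior precision = 2.68745 + 4.13114 = 6.81859.
Posterior mean = (2.68745·0.15 + 4.13114·-0.5) / 6.81859 = -0.244.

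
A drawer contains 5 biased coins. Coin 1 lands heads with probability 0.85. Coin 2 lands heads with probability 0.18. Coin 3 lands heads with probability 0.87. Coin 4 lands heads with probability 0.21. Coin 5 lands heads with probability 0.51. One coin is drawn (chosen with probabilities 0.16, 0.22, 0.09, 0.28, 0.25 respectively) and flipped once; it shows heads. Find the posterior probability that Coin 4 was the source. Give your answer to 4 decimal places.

Posterior probability ≈ 0.1336

Tabulate prior·likelihood by source: [1] prior 0.16, lik 0.85, product 0.1360; [2] prior 0.22, lik 0.18, product 0.03960; [3] prior 0.09, lik 0.87, product 0.07830; [4] prior 0.28, lik 0.21, product 0.05880; [5] prior 0.25, lik 0.51, product 0.1275.
Normalizing constant = 0.44020; the posterior for Coin 4 is its product over the sum, 0.05880/0.44020 = 0.1336.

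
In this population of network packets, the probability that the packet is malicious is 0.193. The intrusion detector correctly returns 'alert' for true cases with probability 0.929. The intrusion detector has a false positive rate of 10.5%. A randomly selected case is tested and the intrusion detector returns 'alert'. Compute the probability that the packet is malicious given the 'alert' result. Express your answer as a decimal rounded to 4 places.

Write H for 'the packet is malicious'. Prior odds H:¬H = 0.193/0.807 = 0.23916. For the 'alert' outcome, the likelihood ratio is 0.929/0.105 = 8.8476.
Posterior odds = 0.23916 × 8.8476 = 2.1160, so P(H|E) = 2.1160/(1+2.1160) = 0.6791.

P(H | E) ≈ 0.6791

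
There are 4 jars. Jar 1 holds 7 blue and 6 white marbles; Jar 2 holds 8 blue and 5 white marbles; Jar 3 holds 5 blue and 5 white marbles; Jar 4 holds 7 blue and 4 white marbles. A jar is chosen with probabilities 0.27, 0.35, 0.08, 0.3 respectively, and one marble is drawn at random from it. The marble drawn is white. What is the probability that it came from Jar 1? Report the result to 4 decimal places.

Tabulate prior·likelihood by source: [1] prior 0.27, lik 0.4615, product 0.1246; [2] prior 0.35, lik 0.3846, product 0.1346; [3] prior 0.08, lik 0.5, product 0.04000; [4] prior 0.3, lik 0.3636, product 0.1091.
Normalizing constant = 0.40832; the posterior for Jar 1 is its product over the sum, 0.1246/0.40832 = 0.3052.

Posterior probability ≈ 0.3052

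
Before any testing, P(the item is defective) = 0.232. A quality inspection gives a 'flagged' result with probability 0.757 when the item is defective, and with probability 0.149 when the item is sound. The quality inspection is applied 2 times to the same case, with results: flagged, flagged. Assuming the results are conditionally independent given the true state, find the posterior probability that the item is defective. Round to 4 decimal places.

With H the event that the item is defective, the joint likelihood of the observed sequence is P(data|H) = 0.757·0.757 = 0.57305 and P(data|¬H) = 0.149·0.149 = 0.022201.
Bayes: P(H|data) = 0.232·0.57305 / (0.232·0.57305 + 0.768·0.022201) = 0.13295/0.15000 = 0.8863.

Posterior P(H) ≈ 0.8863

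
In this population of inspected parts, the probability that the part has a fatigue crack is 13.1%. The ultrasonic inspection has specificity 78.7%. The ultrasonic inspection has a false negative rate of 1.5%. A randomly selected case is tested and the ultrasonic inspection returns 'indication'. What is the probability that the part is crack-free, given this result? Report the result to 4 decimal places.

P(¬H | E) ≈ 0.5892

Let H be the event that the part has a fatigue crack. P(H) = 0.131, so P(¬H) = 0.869. With E the 'indication' result, P(E|H) = 0.985 and P(E|¬H) = 0.213.
P(E) = 0.985·0.131 + 0.213·0.869 = 0.12904 + 0.18510 = 0.31413.
By Bayes' theorem, P(H|E) = 0.12904 / 0.31413 = 0.4108. Hence P(¬H|E) = 1 − 0.4108 = 0.5892.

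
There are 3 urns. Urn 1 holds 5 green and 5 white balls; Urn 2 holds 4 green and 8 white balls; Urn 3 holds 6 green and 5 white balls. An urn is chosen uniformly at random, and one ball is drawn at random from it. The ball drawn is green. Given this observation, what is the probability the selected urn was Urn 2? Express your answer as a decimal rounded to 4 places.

P(green|Urn 1) = 0.5; P(green|Urn 2) = 0.3333; P(green|Urn 3) = 0.5455.
Prior × likelihood for each source: 0.333333·0.5=0.1667, 0.333333·0.3333=0.1111, 0.333333·0.5455=0.1818. Summing gives P(green) = 0.45960.
P(Urn 2 | green) = 0.1111 / 0.45960 = 0.2418.

Posterior probability ≈ 0.2418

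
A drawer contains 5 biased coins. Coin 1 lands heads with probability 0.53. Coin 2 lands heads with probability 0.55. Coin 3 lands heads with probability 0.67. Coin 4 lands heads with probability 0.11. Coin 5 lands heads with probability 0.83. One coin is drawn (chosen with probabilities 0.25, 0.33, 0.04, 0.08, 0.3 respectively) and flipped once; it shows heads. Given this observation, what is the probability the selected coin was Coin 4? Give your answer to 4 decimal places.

Tabulate prior·likelihood by source: [1] prior 0.25, lik 0.53, product 0.1325; [2] prior 0.33, lik 0.55, product 0.1815; [3] prior 0.04, lik 0.67, product 0.02680; [4] prior 0.08, lik 0.11, product 0.008800; [5] prior 0.3, lik 0.83, product 0.2490.
Normalizing constant = 0.59860; the posterior for Coin 4 is its product over the sum, 0.008800/0.59860 = 0.0147.

Posterior probability ≈ 0.0147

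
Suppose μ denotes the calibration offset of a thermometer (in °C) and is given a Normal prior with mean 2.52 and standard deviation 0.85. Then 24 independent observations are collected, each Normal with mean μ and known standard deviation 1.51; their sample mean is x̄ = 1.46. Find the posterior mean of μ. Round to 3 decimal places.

With known σ, the Normal prior is conjugate. Weight on the data is w = (n/σ²)/(n/σ² + 1/τ₀²) = 10.5259/(10.5259+1.38408) = 0.88379.
Posterior mean = w·x̄ + (1−w)·μ₀ = 0.88379·1.46 + 0.11621·2.52 = 1.583.

Posterior mean ≈ 1.583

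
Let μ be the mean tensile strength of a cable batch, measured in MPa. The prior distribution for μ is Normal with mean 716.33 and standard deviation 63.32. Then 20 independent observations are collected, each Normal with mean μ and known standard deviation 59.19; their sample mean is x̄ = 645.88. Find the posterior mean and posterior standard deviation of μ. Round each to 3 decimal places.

Posterior mean ≈ 648.829; posterior SD ≈ 12.955

With known σ, the Normal prior is conjugate. Weight on the data is w = (n/σ²)/(n/σ² + 1/τ₀²) = 0.00570865/(0.00570865+0.00024941) = 0.95814.
Posterior mean = w·x̄ + (1−w)·μ₀ = 0.95814·645.88 + 0.041861·716.33 = 648.829. Posterior variance = 1/(0.00570865+0.00024941) = 167.840, so SD = 12.955.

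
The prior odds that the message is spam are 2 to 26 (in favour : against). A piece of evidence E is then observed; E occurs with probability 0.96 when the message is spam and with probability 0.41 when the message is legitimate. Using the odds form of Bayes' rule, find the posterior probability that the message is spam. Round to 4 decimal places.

Prior odds = 2/26 = 0.076923. In log-odds, ln(0.076923) = -2.5649.
Add log likelihood ratio: ln(2.3415) = 0.85078.
Posterior log-odds = -1.7142, so posterior odds = exp(-1.7142) = 0.18011. Converting, P(H|E) = 0.18011/1.1801 = 0.1526.

Posterior probability ≈ 0.1526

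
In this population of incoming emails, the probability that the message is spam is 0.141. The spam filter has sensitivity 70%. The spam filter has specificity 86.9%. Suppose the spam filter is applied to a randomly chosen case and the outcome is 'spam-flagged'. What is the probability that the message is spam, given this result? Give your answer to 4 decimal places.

P(H | E) ≈ 0.4673

Let H be the event that the message is spam. P(H) = 0.141, so P(¬H) = 0.859. With E the 'spam-flagged' result, P(E|H) = 0.7 and P(E|¬H) = 0.131.
P(E) = 0.7·0.141 + 0.131·0.859 = 0.098700 + 0.11253 = 0.21123.
By Bayes' theorem, P(H|E) = 0.098700 / 0.21123 = 0.4673.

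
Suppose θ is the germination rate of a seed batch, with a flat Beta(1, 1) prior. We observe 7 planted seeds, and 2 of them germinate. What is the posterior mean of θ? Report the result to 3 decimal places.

Observing 2 successes and 5 failures updates Beta(1, 1) by adding the success and failure counts to the two shape parameters: α = 1+2 = 3, β = 1+5 = 6.
Posterior mean = α/(α+β) = 3/9 = 0.333.

Posterior mean ≈ 0.333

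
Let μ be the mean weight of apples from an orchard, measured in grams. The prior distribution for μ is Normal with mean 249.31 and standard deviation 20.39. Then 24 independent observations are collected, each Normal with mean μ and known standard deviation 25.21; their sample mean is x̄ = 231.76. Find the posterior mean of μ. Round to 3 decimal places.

With known σ, the Normal prior is conjugate. Weight on the data is w = (n/σ²)/(n/σ² + 1/τ₀²) = 0.0377629/(0.0377629+0.00240528) = 0.94012.
Posterior mean = w·x̄ + (1−w)·μ₀ = 0.94012·231.76 + 0.059880·249.31 = 232.811.

Posterior mean ≈ 232.811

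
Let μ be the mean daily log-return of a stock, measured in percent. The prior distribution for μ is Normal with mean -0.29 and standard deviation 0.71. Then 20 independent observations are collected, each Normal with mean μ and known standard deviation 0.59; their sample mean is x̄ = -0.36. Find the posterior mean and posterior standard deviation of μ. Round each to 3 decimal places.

Prior precision 1/τ₀² = 1/0.71² = 1.98373; data precision n/σ² = 20/0.59² = 57.4548.
Posterior precision = 1.98373 + 57.4548 = 59.4385, giving posterior SD = 1/√59.4385 = 0.130.
Posterior mean = (1.98373·-0.29 + 57.4548·-0.36) / 59.4385 = -0.358.

Posterior mean ≈ -0.358; posterior SD ≈ 0.130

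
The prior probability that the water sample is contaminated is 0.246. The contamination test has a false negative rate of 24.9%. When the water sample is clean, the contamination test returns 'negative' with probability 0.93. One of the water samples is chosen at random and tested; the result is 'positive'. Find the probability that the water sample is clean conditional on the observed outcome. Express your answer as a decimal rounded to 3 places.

P(¬H | E) ≈ 0.222

Write H for 'the water sample is contaminated'. Prior odds H:¬H = 0.246/0.754 = 0.32626. For the 'positive' outcome, the likelihood ratio is 0.751/0.07 = 10.729.
Posterior odds = 0.32626 × 10.729 = 3.5003, so P(H|E) = 3.5003/(1+3.5003) = 0.778. Then P(¬H|E) = 1 − 0.778 = 0.222.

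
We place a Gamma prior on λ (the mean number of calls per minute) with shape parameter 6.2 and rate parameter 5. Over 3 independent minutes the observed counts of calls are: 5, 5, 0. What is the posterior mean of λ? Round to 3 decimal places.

Posterior mean ≈ 2.025

The Poisson likelihood adds the total count to the shape and the number of exposure periods to the rate. Here ∑xᵢ = 10 and n = 3, so shape 6.2→16.2 and rate 5→8.
E[λ | data] = 16.2/8 = 2.025.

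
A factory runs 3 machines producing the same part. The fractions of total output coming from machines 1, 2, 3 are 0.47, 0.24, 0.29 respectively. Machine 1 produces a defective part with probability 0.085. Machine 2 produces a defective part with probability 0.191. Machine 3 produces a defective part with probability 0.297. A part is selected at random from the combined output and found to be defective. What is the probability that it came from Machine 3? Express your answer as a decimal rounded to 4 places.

Tabulate prior·likelihood by source: [1] prior 0.47, lik 0.085, product 0.03995; [2] prior 0.24, lik 0.191, product 0.04584; [3] prior 0.29, lik 0.297, product 0.08613.
Normalizing constant = 0.17192; the posterior for Machine 3 is its product over the sum, 0.08613/0.17192 = 0.5010.

Posterior probability ≈ 0.5010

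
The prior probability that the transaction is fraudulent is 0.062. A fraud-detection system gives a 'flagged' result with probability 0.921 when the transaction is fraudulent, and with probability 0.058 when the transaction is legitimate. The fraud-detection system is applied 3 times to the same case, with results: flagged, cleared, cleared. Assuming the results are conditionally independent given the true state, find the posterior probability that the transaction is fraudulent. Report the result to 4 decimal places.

Let H be the event that the transaction is fraudulent; start with P(H) = 0.062. P('flagged'|H) = 0.921, P('flagged'|¬H) = 0.058.
Update on result 1 ('flagged'): P(H) ← 0.921·0.0620 / (0.921·0.0620 + 0.058·0.9380) = 0.057102/0.11151 = 0.5121.
Update on result 2 ('cleared'): P(H) ← 0.079·0.5121 / (0.079·0.5121 + 0.942·0.4879) = 0.040456/0.50006 = 0.0809.
Update on result 3 ('cleared'): P(H) ← 0.079·0.0809 / (0.079·0.0809 + 0.942·0.9191) = 0.0063912/0.87218 = 0.0073.

Posterior P(H) ≈ 0.0073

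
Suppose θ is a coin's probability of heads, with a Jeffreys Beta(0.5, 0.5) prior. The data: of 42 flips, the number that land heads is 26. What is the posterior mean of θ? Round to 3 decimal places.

Posterior mean ≈ 0.616

Observing 26 successes and 16 failures updates Beta(0.5, 0.5) by adding the success and failure counts to the two shape parameters: α = 0.5+26 = 26.5, β = 0.5+16 = 16.5.
Posterior mean = α/(α+β) = 26.5/43 = 0.616.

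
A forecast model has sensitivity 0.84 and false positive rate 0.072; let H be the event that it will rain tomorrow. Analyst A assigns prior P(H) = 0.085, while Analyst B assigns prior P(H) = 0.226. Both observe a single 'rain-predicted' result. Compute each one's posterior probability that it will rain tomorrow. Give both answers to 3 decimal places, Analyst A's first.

Analyst A: 0.520; Analyst B: 0.773

P('+'|H) = 0.84, P('+'|¬H) = 0.072.
Analyst A: numerator 0.84·0.085 = 0.071400; evidence = 0.071400+0.072·0.915 = 0.13728; posterior = 0.520.
Analyst B: numerator 0.84·0.226 = 0.18984; evidence = 0.18984+0.072·0.774 = 0.24557; posterior = 0.773.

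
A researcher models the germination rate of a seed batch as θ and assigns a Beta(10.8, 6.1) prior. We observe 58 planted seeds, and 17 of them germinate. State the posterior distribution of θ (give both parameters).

The binomial likelihood is conjugate to the Beta prior: with 17 successes and 41 failures, the posterior is Beta(10.8+17, 6.1+41) = Beta(27.8, 47.1).

Posterior: Beta(27.8, 47.1)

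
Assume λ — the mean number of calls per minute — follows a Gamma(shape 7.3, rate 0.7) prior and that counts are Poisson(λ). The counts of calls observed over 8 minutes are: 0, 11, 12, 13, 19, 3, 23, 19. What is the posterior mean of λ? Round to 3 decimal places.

The Poisson likelihood adds the total count to the shape and the number of exposure periods to the rate. Here ∑xᵢ = 100 and n = 8, so shape 7.3→107.3 and rate 0.7→8.7.
Posterior mean = shape/rate = 107.3/8.7 = 12.333.

Posterior mean ≈ 12.333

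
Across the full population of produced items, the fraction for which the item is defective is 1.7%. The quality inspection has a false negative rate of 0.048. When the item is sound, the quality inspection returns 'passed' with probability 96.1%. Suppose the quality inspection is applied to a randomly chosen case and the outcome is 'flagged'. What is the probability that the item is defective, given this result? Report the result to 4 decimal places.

Write H for 'the item is defective'. Prior odds H:¬H = 0.017/0.983 = 0.017294. For the 'flagged' outcome, the likelihood ratio is 0.952/0.039 = 24.410.
Posterior odds = 0.017294 × 24.410 = 0.42215, so P(H|E) = 0.42215/(1+0.42215) = 0.2968.

P(H | E) ≈ 0.2968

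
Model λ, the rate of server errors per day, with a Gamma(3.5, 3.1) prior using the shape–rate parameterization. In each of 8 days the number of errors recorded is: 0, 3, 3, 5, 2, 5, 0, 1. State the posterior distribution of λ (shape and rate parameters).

Total count ∑xᵢ = 19 over n = 8 days.
Gamma is conjugate to the Poisson likelihood: posterior is Gamma(shape = 3.5+19 = 22.5, rate = 3.1+8 = 11.1).

Posterior: Gamma(shape=22.5, rate=11.1)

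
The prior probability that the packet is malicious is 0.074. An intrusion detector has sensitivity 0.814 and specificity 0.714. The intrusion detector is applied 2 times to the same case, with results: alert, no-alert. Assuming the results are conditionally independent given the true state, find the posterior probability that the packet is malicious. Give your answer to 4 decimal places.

With H the event that the packet is malicious, the joint likelihood of the observed sequence is P(data|H) = 0.814·0.186 = 0.15140 and P(data|¬H) = 0.286·0.714 = 0.20420.
Bayes: P(H|data) = 0.074·0.15140 / (0.074·0.15140 + 0.926·0.20420) = 0.011204/0.20030 = 0.0559.

Posterior P(H) ≈ 0.0559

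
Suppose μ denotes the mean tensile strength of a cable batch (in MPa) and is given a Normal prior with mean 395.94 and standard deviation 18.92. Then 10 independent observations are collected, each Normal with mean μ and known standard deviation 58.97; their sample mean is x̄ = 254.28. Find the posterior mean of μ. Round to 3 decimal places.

Posterior mean ≈ 324.084

Prior precision 1/τ₀² = 1/18.92² = 0.00279356; data precision n/σ² = 10/58.97² = 0.00287566.
Posterior precision = 0.00279356 + 0.00287566 = 0.00566922.
Posterior mean = (0.00279356·395.94 + 0.00287566·254.28) / 0.00566922 = 324.084.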